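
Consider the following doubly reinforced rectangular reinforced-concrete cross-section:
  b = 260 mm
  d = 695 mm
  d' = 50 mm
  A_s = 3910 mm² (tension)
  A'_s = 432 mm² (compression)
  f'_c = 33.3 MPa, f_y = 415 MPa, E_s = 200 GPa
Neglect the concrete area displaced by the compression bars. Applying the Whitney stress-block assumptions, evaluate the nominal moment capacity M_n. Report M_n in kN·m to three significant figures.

Assume both tension and compression steel yield.
Net tension couple steel: A_s − A'_s = 3478 mm².
a = (A_s − A'_s) f_y / (0.85 f'_c b) = 1443370/(0.85 × 33.3 × 260) = 196.13 mm.
c = a/β₁ = 196.13/0.812 = 241.54 mm; ε'_s = 0.003(c − d')/c = 0.0024 ≥ f_y/E_s = 0.0021, so compression steel does yield.
M_n = (A_s − A'_s) f_y (d − a/2) + A'_s f_y (d − d') = [1443370 × (695 − 98.065) + 179280 × (695 − 50)] × 10⁻⁶ = 861.60 + 115.64 = 977.24 kN·m.

M_n ≈ 977 kN·m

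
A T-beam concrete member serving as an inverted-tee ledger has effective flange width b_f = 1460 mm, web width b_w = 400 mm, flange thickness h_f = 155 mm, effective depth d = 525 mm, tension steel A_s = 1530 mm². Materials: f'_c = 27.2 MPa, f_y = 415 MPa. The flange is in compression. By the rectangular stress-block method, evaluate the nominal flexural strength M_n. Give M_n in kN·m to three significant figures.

Tension: T = A_s f_y = 1530 × 415 = 634950 N.
Try a within the flange: a = T/(0.85 f'_c b_f) = 634950/(0.85 × 27.2 × 1460) = 18.81 mm.
Since a = 18.81 ≤ h_f = 155 mm, the stress block lies entirely in the flange; analyse as a rectangular beam of width b_f.
M_n = T(d − a/2) = 634950 × (525 − 9.405) = 327.38 × 10⁶ N·mm.
M_n = 327.38 kN·m.

M_n ≈ 327 kN·m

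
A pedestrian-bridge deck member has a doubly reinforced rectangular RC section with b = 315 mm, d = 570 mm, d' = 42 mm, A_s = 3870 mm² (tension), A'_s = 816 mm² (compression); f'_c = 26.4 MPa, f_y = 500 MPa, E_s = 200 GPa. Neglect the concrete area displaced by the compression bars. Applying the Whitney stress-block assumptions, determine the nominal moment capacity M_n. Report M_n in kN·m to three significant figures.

M_n ≈ 921 kN·m

Assume both tension and compression steel yield.
Net tension couple steel: A_s − A'_s = 3054 mm².
a = (A_s − A'_s) f_y / (0.85 f'_c b) = 1527000/(0.85 × 26.4 × 315) = 216.03 mm.
c = a/β₁ = 216.03/0.85 = 254.15 mm; ε'_s = 0.003(c − d')/c = 0.0025 ≥ f_y/E_s = 0.0025, so compression steel does yield.
M_n = (A_s − A'_s) f_y (d − a/2) + A'_s f_y (d − d') = [1527000 × (570 − 108.015) + 408000 × (570 − 42)] × 10⁻⁶ = 705.45 + 215.42 = 920.87 kN·m.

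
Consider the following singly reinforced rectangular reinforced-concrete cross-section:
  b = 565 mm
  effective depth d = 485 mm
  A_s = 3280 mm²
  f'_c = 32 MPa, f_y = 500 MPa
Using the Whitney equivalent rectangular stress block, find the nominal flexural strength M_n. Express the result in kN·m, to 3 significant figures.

T = A_s f_y = 3280 × 500 = 1640000 N = 1640 kN.
From C = T: a = T/(0.85 f'_c b) = 1640000/(0.85 × 32 × 565) = 106.72 mm.
M_n = T(d − a/2) = 1640 kN × (485 − 53.36) mm = 707.89 kN·m.

M_n ≈ 708 kN·m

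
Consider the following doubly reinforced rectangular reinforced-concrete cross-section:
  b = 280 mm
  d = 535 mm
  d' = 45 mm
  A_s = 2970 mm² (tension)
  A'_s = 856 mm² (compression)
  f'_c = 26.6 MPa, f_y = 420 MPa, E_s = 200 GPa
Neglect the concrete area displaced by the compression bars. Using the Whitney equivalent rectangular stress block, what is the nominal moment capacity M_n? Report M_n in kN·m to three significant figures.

Assume both tension and compression steel yield.
Net tension couple steel: A_s − A'_s = 2114 mm².
a = (A_s − A'_s) f_y / (0.85 f'_c b) = 887880/(0.85 × 26.6 × 280) = 140.25 mm.
c = a/β₁ = 140.25/0.85 = 165.00 mm; ε'_s = 0.003(c − d')/c = 0.0022 ≥ f_y/E_s = 0.0021, so compression steel does yield.
M_n = (A_s − A'_s) f_y (d − a/2) + A'_s f_y (d − d') = [887880 × (535 − 70.125) + 359520 × (535 − 45)] × 10⁻⁶ = 412.75 + 176.16 = 588.91 kN·m.

M_n ≈ 589 kN·m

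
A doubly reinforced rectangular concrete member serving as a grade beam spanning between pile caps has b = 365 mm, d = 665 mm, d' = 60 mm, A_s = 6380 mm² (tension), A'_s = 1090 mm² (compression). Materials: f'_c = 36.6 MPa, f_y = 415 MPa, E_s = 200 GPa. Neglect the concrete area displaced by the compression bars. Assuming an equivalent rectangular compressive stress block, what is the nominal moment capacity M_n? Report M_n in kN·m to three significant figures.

M_n ≈ 1520 kN·m

Assume both tension and compression steel yield.
Net tension couple steel: A_s − A'_s = 5290 mm².
a = (A_s − A'_s) f_y / (0.85 f'_c b) = 2195350/(0.85 × 36.6 × 365) = 193.34 mm.
c = a/β₁ = 193.34/0.789 = 245.04 mm; ε'_s = 0.003(c − d')/c = 0.0023 ≥ f_y/E_s = 0.0021, so compression steel does yield.
M_n = (A_s − A'_s) f_y (d − a/2) + A'_s f_y (d − d') = [2195350 × (665 − 96.67) + 452350 × (665 − 60)] × 10⁻⁶ = 1247.68 + 273.67 = 1521.35 kN·m.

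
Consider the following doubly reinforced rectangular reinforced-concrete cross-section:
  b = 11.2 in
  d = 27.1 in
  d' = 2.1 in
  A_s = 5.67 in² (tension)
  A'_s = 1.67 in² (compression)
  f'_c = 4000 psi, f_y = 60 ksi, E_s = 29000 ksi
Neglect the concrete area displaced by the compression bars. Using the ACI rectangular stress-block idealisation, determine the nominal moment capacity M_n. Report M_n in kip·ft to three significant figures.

Assume both steels yield.
a = (A_s − A'_s) f_y/(0.85 f'_c b) = (5.67 − 1.67) × 60/(0.85 × 4 × 11.2) = 6.303 in.
c = a/β₁ = 6.303/0.85 = 7.415 in; ε'_s = 0.003(c − d')/c = 0.0022 ≥ ε_y = 0.0021, so the compression steel yields.
M_n = (A_s − A'_s) f_y (d − a/2) + A'_s f_y (d − d') = 240 × (27.1 − 3.1515) + 100.2 × (27.1 − 2.1) = 5747.6 + 2505.0 = 8252.6 kip·in = 8252.6/12 = 687.72 kip·ft.

M_n ≈ 688 kip·ft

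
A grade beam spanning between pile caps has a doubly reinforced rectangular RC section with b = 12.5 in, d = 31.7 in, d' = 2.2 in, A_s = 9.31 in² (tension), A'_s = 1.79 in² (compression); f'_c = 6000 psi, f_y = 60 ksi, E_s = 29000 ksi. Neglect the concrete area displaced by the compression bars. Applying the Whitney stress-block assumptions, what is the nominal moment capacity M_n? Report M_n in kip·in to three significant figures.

M_n ≈ 15900 kip·in

Assume both steels yield.
a = (A_s − A'_s) f_y/(0.85 f'_c b) = (9.31 − 1.79) × 60/(0.85 × 6 × 12.5) = 7.078 in.
c = a/β₁ = 7.078/0.75 = 9.437 in; ε'_s = 0.003(c − d')/c = 0.0023 ≥ ε_y = 0.0021, so the compression steel yields.
M_n = (A_s − A'_s) f_y (d − a/2) + A'_s f_y (d − d') = 451.2 × (31.7 − 3.539) + 107.4 × (31.7 − 2.2) = 12706.2 + 3168.3 = 15874.5 kip·in.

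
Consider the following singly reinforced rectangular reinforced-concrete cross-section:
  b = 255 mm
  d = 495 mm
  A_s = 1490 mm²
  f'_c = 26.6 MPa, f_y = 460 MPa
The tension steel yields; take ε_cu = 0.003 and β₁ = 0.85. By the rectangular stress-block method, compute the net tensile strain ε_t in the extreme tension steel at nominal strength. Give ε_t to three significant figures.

a = A_s f_y/(0.85 f'_c b) = 118.88 mm.
β₁ = 0.85, so c = a/β₁ = 118.88/0.85 = 139.86 mm.
From the linear strain diagram with ε_cu = 0.003: ε_t = 0.003 (d − c)/c = 0.003 × (495 − 139.86)/139.86 = 0.00762.
Since ε_t ≥ 0.005, the section is tension-controlled.

ε_t ≈ 0.00762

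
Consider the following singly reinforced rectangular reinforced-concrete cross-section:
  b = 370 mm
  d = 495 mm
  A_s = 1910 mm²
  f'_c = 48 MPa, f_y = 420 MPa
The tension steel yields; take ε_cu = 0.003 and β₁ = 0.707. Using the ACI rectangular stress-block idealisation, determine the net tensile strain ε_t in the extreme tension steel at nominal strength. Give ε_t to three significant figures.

a = A_s f_y/(0.85 f'_c b) = 53.14 mm.
β₁ = 0.707, so c = a/β₁ = 53.14/0.707 = 75.16 mm.
From the linear strain diagram with ε_cu = 0.003: ε_t = 0.003 (d − c)/c = 0.003 × (495 − 75.16)/75.16 = 0.0168.
Since ε_t ≥ 0.005, the section is tension-controlled.

ε_t ≈ 0.0168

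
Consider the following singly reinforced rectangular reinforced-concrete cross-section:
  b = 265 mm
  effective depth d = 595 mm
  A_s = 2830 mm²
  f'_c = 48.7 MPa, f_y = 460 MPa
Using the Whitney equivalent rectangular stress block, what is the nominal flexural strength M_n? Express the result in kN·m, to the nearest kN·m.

M_n ≈ 697 kN·m

T = A_s f_y = 2830 × 460 = 1301800 N = 1301.8 kN.
From C = T: a = T/(0.85 f'_c b) = 1301800/(0.85 × 48.7 × 265) = 118.67 mm.
M_n = T(d − a/2) = 1301.8 kN × (595 − 59.335) mm = 697.33 kN·m.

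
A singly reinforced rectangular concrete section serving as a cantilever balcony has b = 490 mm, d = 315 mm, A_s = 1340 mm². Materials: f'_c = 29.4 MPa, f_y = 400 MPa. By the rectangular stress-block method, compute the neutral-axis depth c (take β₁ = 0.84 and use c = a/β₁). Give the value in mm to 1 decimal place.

c ≈ 52.1 mm

T = A_s f_y = 1340 × 400 = 536000 N = 536 kN.
Setting C = 0.85 f'_c a b equal to T: a = 536000/(0.85 × 29.4 × 490) = 43.773 mm.
With β₁ = 0.84, c = a/β₁ = 43.773/0.84 = 52.1 mm.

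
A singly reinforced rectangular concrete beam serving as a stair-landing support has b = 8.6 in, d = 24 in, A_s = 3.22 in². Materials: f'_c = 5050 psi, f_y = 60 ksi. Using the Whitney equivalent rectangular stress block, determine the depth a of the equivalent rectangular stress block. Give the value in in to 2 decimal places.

a ≈ 5.23 in

T = A_s f_y = 3.22 × 60 = 193.2 kips.
a = T/(0.85 f'_c b) = 193.2/(0.85 × 5.05 × 8.6) = 5.23 in.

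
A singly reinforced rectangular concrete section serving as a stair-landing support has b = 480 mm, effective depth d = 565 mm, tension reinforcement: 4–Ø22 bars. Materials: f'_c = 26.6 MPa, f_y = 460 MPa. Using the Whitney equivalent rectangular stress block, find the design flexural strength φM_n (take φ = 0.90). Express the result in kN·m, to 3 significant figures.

A_s = 4 × 380 = 1520 mm².
T = A_s f_y = 1520 × 460 = 699200 N = 699.2 kN.
From C = T: a = T/(0.85 f'_c b) = 699200/(0.85 × 26.6 × 480) = 64.43 mm.
M_n = T(d − a/2) = 699.2 kN × (565 − 32.215) mm = 372.52 kN·m.
φM_n = 0.90 × 372.52 = 335.27 kN·m.

φM_n ≈ 335 kN·m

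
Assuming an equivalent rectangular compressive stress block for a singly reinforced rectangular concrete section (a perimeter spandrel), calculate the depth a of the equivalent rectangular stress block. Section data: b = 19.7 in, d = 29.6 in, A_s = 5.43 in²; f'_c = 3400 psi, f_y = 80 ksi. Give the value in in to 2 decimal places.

T = A_s f_y = 5.43 × 80 = 434.4 kips.
a = T/(0.85 f'_c b) = 434.4/(0.85 × 3.4 × 19.7) = 7.63 in.

a ≈ 7.63 in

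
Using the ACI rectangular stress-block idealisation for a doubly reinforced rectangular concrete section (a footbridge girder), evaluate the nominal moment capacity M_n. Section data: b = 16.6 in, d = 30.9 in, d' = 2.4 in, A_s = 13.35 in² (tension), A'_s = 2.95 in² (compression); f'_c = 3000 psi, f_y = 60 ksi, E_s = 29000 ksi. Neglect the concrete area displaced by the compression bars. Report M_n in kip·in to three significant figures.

Assume both steels yield.
a = (A_s − A'_s) f_y/(0.85 f'_c b) = (13.35 − 2.95) × 60/(0.85 × 3 × 16.6) = 14.741 in.
c = a/β₁ = 14.741/0.85 = 17.342 in; ε'_s = 0.003(c − d')/c = 0.0026 ≥ ε_y = 0.0021, so the compression steel yields.
M_n = (A_s − A'_s) f_y (d − a/2) + A'_s f_y (d − d') = 624 × (30.9 − 7.3705) + 177 × (30.9 − 2.4) = 14682.4 + 5044.5 = 19726.9 kip·in.

M_n ≈ 19700 kip·in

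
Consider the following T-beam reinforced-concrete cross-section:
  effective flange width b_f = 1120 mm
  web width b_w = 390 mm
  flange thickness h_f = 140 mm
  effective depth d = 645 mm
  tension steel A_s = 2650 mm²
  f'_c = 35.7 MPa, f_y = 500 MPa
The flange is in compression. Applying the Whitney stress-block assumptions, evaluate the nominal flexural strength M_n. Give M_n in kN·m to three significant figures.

M_n ≈ 829 kN·m

Tension: T = A_s f_y = 2650 × 500 = 1325000 N.
Try a within the flange: a = T/(0.85 f'_c b_f) = 1325000/(0.85 × 35.7 × 1120) = 38.99 mm.
Since a = 38.99 ≤ h_f = 140 mm, the stress block lies entirely in the flange; analyse as a rectangular beam of width b_f.
M_n = T(d − a/2) = 1325000 × (645 − 19.495) = 828.79 × 10⁶ N·mm.
M_n = 828.79 kN·m.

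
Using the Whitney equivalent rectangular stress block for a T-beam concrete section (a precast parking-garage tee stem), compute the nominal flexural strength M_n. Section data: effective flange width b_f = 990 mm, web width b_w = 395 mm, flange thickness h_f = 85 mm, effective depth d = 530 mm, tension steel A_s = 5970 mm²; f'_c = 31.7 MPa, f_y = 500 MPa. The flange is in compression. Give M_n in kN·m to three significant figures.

Tension: T = A_s f_y = 5970 × 500 = 2985000 N.
Try a within the flange: a = T/(0.85 f'_c b_f) = 2985000/(0.85 × 31.7 × 990) = 111.90 mm.
a = 111.90 > h_f = 85 mm: the block extends into the web. Split into flange-overhang and web parts.
C_f = 0.85 f'_c (b_f − b_w) h_f = 0.85 × 31.7 × (990 − 395) × 85 = 1362743 N.
Remaining web compression depth: a_w = (T − C_f)/(0.85 f'_c b_w) = (2985000 − 1362743)/(0.85 × 31.7 × 395) = 152.42 mm.
M_n = C_f(d − h_f/2) + (T − C_f)(d − a_w/2) = 1362743 × (530 − 42.5) + 1622257 × (530 − 76.21) = 664.34 + 736.16 = 1400.50 × 10⁶ N·mm.
M_n = 1400.50 kN·m.

M_n ≈ 1400 kN·m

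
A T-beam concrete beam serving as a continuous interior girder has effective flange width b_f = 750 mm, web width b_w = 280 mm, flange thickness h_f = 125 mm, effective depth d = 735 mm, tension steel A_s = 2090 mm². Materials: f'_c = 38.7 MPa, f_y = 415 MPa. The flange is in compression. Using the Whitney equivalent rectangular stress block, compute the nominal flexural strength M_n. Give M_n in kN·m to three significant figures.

M_n ≈ 622 kN·m

Tension: T = A_s f_y = 2090 × 415 = 867350 N.
Try a within the flange: a = T/(0.85 f'_c b_f) = 867350/(0.85 × 38.7 × 750) = 35.16 mm.
Since a = 35.16 ≤ h_f = 125 mm, the stress block lies entirely in the flange; analyse as a rectangular beam of width b_f.
M_n = T(d − a/2) = 867350 × (735 − 17.58) = 622.25 × 10⁶ N·mm.
M_n = 622.25 kN·m.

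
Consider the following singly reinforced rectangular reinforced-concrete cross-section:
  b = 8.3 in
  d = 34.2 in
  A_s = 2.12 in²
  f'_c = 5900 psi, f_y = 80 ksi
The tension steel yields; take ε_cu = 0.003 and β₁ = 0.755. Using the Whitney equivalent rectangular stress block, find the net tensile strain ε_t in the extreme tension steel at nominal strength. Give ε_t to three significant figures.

ε_t ≈ 0.0160

a = A_s f_y/(0.85 f'_c b) = 4.075 in.
β₁ = 0.755, so c = a/β₁ = 4.075/0.755 = 5.397 in.
From the linear strain diagram with ε_cu = 0.003: ε_t = 0.003 (d − c)/c = 0.003 × (34.2 − 5.397)/5.397 = 0.0160.
Since ε_t ≥ 0.005, the section is tension-controlled.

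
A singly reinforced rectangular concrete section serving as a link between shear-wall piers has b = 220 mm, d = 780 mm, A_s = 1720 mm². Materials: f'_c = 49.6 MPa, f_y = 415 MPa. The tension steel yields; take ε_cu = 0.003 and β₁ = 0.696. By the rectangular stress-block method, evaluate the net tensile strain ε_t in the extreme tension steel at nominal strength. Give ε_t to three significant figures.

ε_t ≈ 0.0182

a = A_s f_y/(0.85 f'_c b) = 76.96 mm.
β₁ = 0.696, so c = a/β₁ = 76.96/0.696 = 110.57 mm.
From the linear strain diagram with ε_cu = 0.003: ε_t = 0.003 (d − c)/c = 0.003 × (780 − 110.57)/110.57 = 0.0182.
Since ε_t ≥ 0.005, the section is tension-controlled.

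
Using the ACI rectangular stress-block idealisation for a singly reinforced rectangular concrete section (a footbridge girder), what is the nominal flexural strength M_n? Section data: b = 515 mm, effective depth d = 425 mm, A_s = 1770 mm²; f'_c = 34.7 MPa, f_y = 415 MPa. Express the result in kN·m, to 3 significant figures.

M_n ≈ 294 kN·m

T = A_s f_y = 1770 × 415 = 734550 N = 734.55 kN.
From C = T: a = T/(0.85 f'_c b) = 734550/(0.85 × 34.7 × 515) = 48.36 mm.
M_n = T(d − a/2) = 734.55 kN × (425 − 24.18) mm = 294.42 kN·m.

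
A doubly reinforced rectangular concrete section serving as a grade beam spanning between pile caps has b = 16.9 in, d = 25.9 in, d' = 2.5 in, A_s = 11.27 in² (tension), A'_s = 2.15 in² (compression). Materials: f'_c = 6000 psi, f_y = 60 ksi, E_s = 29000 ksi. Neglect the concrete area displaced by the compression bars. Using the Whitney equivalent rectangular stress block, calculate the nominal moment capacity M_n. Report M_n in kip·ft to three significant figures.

Assume both steels yield.
a = (A_s − A'_s) f_y/(0.85 f'_c b) = (11.27 − 2.15) × 60/(0.85 × 6 × 16.9) = 6.349 in.
c = a/β₁ = 6.349/0.75 = 8.465 in; ε'_s = 0.003(c − d')/c = 0.0021 ≥ ε_y = 0.0021, so the compression steel yields.
M_n = (A_s − A'_s) f_y (d − a/2) + A'_s f_y (d − d') = 547.2 × (25.9 − 3.1745) + 129 × (25.9 − 2.5) = 12435.4 + 3018.6 = 15454.0 kip·in = 15454.0/12 = 1287.83 kip·ft.

M_n ≈ 1290 kip·ft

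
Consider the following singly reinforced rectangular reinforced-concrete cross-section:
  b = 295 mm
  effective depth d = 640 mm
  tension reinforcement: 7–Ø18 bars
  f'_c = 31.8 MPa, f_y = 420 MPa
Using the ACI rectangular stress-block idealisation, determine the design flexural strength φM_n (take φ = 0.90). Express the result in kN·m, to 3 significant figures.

A_s = 7 × 254 = 1778 mm².
T = A_s f_y = 1778 × 420 = 746760 N = 746.76 kN.
From C = T: a = T/(0.85 f'_c b) = 746760/(0.85 × 31.8 × 295) = 93.65 mm.
M_n = T(d − a/2) = 746.76 kN × (640 − 46.825) mm = 442.96 kN·m.
φM_n = 0.90 × 442.96 = 398.66 kN·m.

φM_n ≈ 399 kN·m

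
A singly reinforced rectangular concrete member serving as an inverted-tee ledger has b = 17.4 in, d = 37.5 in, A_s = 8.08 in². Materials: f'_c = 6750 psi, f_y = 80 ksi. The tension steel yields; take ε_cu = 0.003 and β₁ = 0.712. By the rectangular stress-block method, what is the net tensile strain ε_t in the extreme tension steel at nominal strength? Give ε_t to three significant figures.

a = A_s f_y/(0.85 f'_c b) = 6.475 in.
β₁ = 0.712, so c = a/β₁ = 6.475/0.712 = 9.094 in.
From the linear strain diagram with ε_cu = 0.003: ε_t = 0.003 (d − c)/c = 0.003 × (37.5 − 9.094)/9.094 = 0.00937.
Since ε_t ≥ 0.005, the section is tension-controlled.

ε_t ≈ 0.00937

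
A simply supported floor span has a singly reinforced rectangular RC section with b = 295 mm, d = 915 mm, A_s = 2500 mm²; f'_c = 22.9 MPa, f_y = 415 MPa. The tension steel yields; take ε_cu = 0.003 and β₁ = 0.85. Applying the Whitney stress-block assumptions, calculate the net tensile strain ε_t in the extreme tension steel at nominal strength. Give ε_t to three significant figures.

ε_t ≈ 0.00991

a = A_s f_y/(0.85 f'_c b) = 180.68 mm.
β₁ = 0.85, so c = a/β₁ = 180.68/0.85 = 212.56 mm.
From the linear strain diagram with ε_cu = 0.003: ε_t = 0.003 (d − c)/c = 0.003 × (915 − 212.56)/212.56 = 0.00991.
Since ε_t ≥ 0.005, the section is tension-controlled.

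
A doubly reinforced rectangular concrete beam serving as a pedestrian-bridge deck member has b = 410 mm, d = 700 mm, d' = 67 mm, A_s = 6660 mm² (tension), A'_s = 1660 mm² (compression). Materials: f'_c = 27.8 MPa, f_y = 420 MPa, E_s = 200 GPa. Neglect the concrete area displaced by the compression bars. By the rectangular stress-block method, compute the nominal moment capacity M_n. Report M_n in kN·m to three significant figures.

Assume both tension and compression steel yield.
Net tension couple steel: A_s − A'_s = 5000 mm².
a = (A_s − A'_s) f_y / (0.85 f'_c b) = 2100000/(0.85 × 27.8 × 410) = 216.76 mm.
c = a/β₁ = 216.76/0.85 = 255.01 mm; ε'_s = 0.003(c − d')/c = 0.0022 ≥ f_y/E_s = 0.0021, so compression steel does yield.
M_n = (A_s − A'_s) f_y (d − a/2) + A'_s f_y (d − d') = [2100000 × (700 − 108.38) + 697200 × (700 − 67)] × 10⁻⁶ = 1242.40 + 441.33 = 1683.73 kN·m.

M_n ≈ 1680 kN·m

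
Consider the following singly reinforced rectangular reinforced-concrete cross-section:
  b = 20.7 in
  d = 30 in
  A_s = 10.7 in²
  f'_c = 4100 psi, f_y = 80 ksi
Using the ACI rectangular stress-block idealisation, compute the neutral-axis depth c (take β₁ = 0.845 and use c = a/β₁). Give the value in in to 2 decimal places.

T = A_s f_y = 10.7 × 80 = 856 kips.
a = T/(0.85 f'_c b) = 856/(0.85 × 4.1 × 20.7) = 11.8659 in.
With β₁ = 0.845, c = a/β₁ = 11.8659/0.845 = 14.04 in.

c ≈ 14.04 in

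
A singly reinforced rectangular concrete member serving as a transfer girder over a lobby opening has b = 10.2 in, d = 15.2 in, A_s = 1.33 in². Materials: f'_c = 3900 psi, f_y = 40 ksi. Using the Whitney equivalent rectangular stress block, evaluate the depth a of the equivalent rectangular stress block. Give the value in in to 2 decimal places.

a ≈ 1.57 in

T = A_s f_y = 1.33 × 40 = 53.2 kips.
a = T/(0.85 f'_c b) = 53.2/(0.85 × 3.9 × 10.2) = 1.57 in.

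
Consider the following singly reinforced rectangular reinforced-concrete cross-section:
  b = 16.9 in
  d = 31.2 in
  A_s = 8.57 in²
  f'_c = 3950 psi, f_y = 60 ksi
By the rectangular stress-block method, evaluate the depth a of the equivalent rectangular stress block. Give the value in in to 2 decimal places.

a ≈ 9.06 in

T = A_s f_y = 8.57 × 60 = 514.2 kips.
a = T/(0.85 f'_c b) = 514.2/(0.85 × 3.95 × 16.9) = 9.06 in.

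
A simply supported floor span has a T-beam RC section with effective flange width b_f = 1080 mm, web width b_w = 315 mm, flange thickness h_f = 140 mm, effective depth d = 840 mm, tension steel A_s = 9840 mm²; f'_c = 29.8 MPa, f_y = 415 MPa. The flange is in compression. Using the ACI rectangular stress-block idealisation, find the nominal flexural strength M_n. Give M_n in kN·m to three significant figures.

Tension: T = A_s f_y = 9840 × 415 = 4083600 N.
Try a within the flange: a = T/(0.85 f'_c b_f) = 4083600/(0.85 × 29.8 × 1080) = 149.27 mm.
a = 149.27 > h_f = 140 mm: the block extends into the web. Split into flange-overhang and web parts.
C_f = 0.85 f'_c (b_f − b_w) h_f = 0.85 × 29.8 × (1080 − 315) × 140 = 2712843 N.
Remaining web compression depth: a_w = (T − C_f)/(0.85 f'_c b_w) = (4083600 − 2712843)/(0.85 × 29.8 × 315) = 171.80 mm.
M_n = C_f(d − h_f/2) + (T − C_f)(d − a_w/2) = 2712843 × (840 − 70) + 1370757 × (840 − 85.9) = 2088.89 + 1033.69 = 3122.58 × 10⁶ N·mm.
M_n = 3122.58 kN·m.

M_n ≈ 3120 kN·m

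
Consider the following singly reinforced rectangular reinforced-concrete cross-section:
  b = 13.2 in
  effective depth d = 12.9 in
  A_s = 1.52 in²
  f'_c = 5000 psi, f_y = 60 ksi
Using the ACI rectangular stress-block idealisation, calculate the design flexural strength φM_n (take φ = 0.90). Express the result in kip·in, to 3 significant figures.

φM_n ≈ 992 kip·in

T = A_s f_y = 1.52 × 60 = 91.2 kips.
a = T/(0.85 f'_c b) = 91.2/(0.85 × 5 × 13.2) = 1.626 in.
M_n = T(d − a/2) = 91.2 × (12.9 − 0.813) = 1102.3 kip·in.
φM_n = 0.90 × 1102.3 = 992.1 kip·in.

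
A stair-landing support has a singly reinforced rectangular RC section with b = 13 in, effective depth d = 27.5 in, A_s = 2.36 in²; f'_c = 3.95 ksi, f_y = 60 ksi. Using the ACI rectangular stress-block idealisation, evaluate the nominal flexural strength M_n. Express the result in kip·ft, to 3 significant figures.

M_n ≈ 305 kip·ft

T = A_s f_y = 2.36 × 60 = 141.6 kips.
a = T/(0.85 f'_c b) = 141.6/(0.85 × 3.95 × 13) = 3.244 in.
M_n = T(d − a/2) = 141.6 × (27.5 − 1.622) = 3664.3 kip·in = 3664.3/12 = 305.36 kip·ft.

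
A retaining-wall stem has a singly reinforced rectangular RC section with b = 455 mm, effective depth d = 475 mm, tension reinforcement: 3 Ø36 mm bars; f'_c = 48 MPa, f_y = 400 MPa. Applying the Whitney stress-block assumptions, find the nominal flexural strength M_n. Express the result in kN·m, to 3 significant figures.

M_n ≈ 540 kN·m

A_s = 3 × 1018 = 3054 mm².
T = A_s f_y = 3054 × 400 = 1221600 N = 1221.6 kN.
From C = T: a = T/(0.85 f'_c b) = 1221600/(0.85 × 48 × 455) = 65.80 mm.
M_n = T(d − a/2) = 1221.6 kN × (475 − 32.9) mm = 540.07 kN·m.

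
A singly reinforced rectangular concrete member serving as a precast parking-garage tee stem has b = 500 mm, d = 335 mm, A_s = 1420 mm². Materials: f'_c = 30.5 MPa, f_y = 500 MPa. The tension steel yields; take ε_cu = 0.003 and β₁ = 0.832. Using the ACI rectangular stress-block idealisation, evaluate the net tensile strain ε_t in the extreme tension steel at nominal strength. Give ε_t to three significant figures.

a = A_s f_y/(0.85 f'_c b) = 54.77 mm.
β₁ = 0.832, so c = a/β₁ = 54.77/0.832 = 65.83 mm.
From the linear strain diagram with ε_cu = 0.003: ε_t = 0.003 (d − c)/c = 0.003 × (335 − 65.83)/65.83 = 0.0123.
Since ε_t ≥ 0.005, the section is tension-controlled.

ε_t ≈ 0.0123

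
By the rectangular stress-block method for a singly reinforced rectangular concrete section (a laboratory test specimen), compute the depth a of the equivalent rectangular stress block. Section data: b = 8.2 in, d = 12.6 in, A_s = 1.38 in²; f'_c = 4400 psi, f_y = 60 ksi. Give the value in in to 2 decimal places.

a ≈ 2.70 in

T = A_s f_y = 1.38 × 60 = 82.8 kips.
a = T/(0.85 f'_c b) = 82.8/(0.85 × 4.4 × 8.2) = 2.70 in.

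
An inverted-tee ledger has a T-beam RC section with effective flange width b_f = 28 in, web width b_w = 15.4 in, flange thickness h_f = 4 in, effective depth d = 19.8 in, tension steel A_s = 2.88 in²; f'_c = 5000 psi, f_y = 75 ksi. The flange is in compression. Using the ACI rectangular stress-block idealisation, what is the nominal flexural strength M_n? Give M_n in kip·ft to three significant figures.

M_n ≈ 340 kip·ft

Tension: T = A_s f_y = 2.88 × 75 = 216 kips.
Try a within the flange: a = T/(0.85 f'_c b_f) = 216/(0.85 × 5 × 28) = 1.815 in.
Since a = 1.815 ≤ h_f = 4 in, the stress block lies entirely in the flange; analyse as a rectangular beam of width b_f.
M_n = T(d − a/2) = 216 × (19.8 − 0.9075) = 4080.8 kip·in.
M_n = 4080.8/12 = 340.07 kip·ft.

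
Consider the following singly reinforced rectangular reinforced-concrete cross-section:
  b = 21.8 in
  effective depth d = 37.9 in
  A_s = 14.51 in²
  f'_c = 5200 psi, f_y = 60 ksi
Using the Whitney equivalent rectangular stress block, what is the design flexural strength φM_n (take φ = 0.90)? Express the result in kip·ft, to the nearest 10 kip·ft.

φM_n ≈ 2180 kip·ft

T = A_s f_y = 14.51 × 60 = 870.6 kips.
a = T/(0.85 f'_c b) = 870.6/(0.85 × 5.2 × 21.8) = 9.035 in.
M_n = T(d − a/2) = 870.6 × (37.9 − 4.5175) = 29062.8 kip·in = 29062.8/12 = 2421.90 kip·ft.
φM_n = 0.90 × 2421.90 = 2179.71 kip·ft.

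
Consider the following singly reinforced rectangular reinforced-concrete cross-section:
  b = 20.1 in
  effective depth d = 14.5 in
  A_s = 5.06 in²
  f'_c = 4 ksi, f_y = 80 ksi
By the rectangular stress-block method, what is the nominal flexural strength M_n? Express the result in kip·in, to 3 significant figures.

M_n ≈ 4670 kip·in

T = A_s f_y = 5.06 × 80 = 404.8 kips.
a = T/(0.85 f'_c b) = 404.8/(0.85 × 4 × 20.1) = 5.923 in.
M_n = T(d − a/2) = 404.8 × (14.5 − 2.9615) = 4670.8 kip·in.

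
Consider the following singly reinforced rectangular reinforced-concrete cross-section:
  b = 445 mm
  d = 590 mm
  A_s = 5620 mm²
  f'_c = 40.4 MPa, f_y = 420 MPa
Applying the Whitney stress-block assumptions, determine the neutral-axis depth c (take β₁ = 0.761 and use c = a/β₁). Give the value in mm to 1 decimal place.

T = A_s f_y = 5620 × 420 = 2360400 N = 2360.4 kN.
Setting C = 0.85 f'_c a b equal to T: a = 2360400/(0.85 × 40.4 × 445) = 154.463 mm.
With β₁ = 0.761, c = a/β₁ = 154.463/0.761 = 203.0 mm.

c ≈ 203.0 mm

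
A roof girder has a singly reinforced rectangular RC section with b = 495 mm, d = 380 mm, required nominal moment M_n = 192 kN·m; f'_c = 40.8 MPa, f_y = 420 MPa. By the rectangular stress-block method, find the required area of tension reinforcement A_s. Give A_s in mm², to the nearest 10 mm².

With M_n = 0.85 f'_c a b (d − a/2), solve the quadratic for a:
a = d − √(d² − 2M_n/(0.85 f'_c b)) = 380 − √(380² − 2 × 192×10⁶/(0.85 × 40.8 × 495)) = 30.67 mm.
A_s = 0.85 f'_c a b / f_y = 0.85 × 40.8 × 30.67 × 495 / 420 = 1253.6 mm².

A_s ≈ 1250 mm²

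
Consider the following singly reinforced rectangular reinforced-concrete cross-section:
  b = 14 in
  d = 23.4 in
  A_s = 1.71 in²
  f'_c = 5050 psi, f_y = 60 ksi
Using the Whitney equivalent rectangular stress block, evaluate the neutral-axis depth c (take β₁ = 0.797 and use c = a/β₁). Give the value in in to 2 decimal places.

c ≈ 2.14 in

T = A_s f_y = 1.71 × 60 = 102.6 kips.
a = T/(0.85 f'_c b) = 102.6/(0.85 × 5.05 × 14) = 1.7073 in.
With β₁ = 0.797, c = a/β₁ = 1.7073/0.797 = 2.14 in.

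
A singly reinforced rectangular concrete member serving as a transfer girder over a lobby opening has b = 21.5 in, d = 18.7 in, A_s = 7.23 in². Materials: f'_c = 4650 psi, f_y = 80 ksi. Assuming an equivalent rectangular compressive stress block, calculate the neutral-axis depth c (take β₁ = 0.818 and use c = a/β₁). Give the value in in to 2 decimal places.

T = A_s f_y = 7.23 × 80 = 578.4 kips.
a = T/(0.85 f'_c b) = 578.4/(0.85 × 4.65 × 21.5) = 6.8064 in.
With β₁ = 0.818, c = a/β₁ = 6.8064/0.818 = 8.32 in.

c ≈ 8.32 in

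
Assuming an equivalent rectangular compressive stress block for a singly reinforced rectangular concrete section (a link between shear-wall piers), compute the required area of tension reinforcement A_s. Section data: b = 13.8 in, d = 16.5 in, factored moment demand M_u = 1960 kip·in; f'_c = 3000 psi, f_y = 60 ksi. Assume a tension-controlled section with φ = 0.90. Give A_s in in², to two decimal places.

A_s ≈ 2.53 in²

M_n = M_u/φ = 1960/0.90 = 2177.78 kip·in.
From M_n = 0.85 f'_c a b (d − a/2):
a = d − √(d² − 2M_n/(0.85 f'_c b)) = 16.5 − √(16.5² − 2 × 2177.78/(0.85 × 3 × 13.8)) = 4.315 in.
A_s = 0.85 f'_c a b / f_y = 0.85 × 3 × 4.315 × 13.8 / 60 = 2.531 in².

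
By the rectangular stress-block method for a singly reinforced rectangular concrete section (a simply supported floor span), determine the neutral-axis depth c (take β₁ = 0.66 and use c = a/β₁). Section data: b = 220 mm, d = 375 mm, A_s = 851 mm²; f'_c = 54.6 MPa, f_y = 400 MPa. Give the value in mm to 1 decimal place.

T = A_s f_y = 851 × 400 = 340400 N = 340.4 kN.
Setting C = 0.85 f'_c a b equal to T: a = 340400/(0.85 × 54.6 × 220) = 33.339 mm.
With β₁ = 0.66, c = a/β₁ = 33.339/0.66 = 50.5 mm.

c ≈ 50.5 mm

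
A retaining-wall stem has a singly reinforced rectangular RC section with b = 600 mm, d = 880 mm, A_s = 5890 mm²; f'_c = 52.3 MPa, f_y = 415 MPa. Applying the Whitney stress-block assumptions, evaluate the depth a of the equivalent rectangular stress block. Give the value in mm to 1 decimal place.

T = A_s f_y = 5890 × 415 = 2444350 N = 2444.35 kN.
Setting C = 0.85 f'_c a b equal to T: a = 2444350/(0.85 × 52.3 × 600) = 91.6 mm.

a ≈ 91.6 mm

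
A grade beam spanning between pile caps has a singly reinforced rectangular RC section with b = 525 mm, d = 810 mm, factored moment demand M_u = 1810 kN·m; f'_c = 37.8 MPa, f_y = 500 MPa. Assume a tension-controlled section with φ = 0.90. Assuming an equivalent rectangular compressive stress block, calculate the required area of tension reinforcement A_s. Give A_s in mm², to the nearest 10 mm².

A_s ≈ 5520 mm²

M_n = M_u/φ = 1810/0.90 = 2011.11 kN·m.
With M_n = 0.85 f'_c a b (d − a/2), solve the quadratic for a:
a = d − √(d² − 2M_n/(0.85 f'_c b)) = 810 − √(810² − 2 × 2011.11×10⁶/(0.85 × 37.8 × 525)) = 163.74 mm.
A_s = 0.85 f'_c a b / f_y = 0.85 × 37.8 × 163.74 × 525 / 500 = 5524.0 mm².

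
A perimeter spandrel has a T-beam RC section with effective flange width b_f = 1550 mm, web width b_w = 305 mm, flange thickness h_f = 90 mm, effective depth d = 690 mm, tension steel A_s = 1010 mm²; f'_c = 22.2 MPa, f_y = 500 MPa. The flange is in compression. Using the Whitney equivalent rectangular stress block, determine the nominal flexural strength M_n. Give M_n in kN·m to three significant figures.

Tension: T = A_s f_y = 1010 × 500 = 505000 N.
Try a within the flange: a = T/(0.85 f'_c b_f) = 505000/(0.85 × 22.2 × 1550) = 17.27 mm.
Since a = 17.27 ≤ h_f = 90 mm, the stress block lies entirely in the flange; analyse as a rectangular beam of width b_f.
M_n = T(d − a/2) = 505000 × (690 − 8.635) = 344.09 × 10⁶ N·mm.
M_n = 344.09 kN·m.

M_n ≈ 344 kN·m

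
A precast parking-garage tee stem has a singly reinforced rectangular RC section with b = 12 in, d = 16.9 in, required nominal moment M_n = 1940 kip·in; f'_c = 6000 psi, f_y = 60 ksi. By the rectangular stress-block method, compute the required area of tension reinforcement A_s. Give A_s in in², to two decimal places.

A_s ≈ 2.03 in²

From M_n = 0.85 f'_c a b (d − a/2):
a = d − √(d² − 2M_n/(0.85 f'_c b)) = 16.9 − √(16.9² − 2 × 1940/(0.85 × 6 × 12)) = 1.993 in.
A_s = 0.85 f'_c a b / f_y = 0.85 × 6 × 1.993 × 12 / 60 = 2.033 in².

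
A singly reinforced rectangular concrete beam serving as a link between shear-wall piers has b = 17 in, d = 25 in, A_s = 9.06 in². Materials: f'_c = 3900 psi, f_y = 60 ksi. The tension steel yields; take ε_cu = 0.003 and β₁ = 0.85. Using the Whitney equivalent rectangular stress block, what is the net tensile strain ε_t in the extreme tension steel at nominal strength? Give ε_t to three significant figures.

a = A_s f_y/(0.85 f'_c b) = 9.646 in.
β₁ = 0.85, so c = a/β₁ = 9.646/0.85 = 11.348 in.
From the linear strain diagram with ε_cu = 0.003: ε_t = 0.003 (d − c)/c = 0.003 × (25 − 11.348)/11.348 = 0.00361.
ε_t < 0.004 — the section is over-reinforced for flexure under ACI limits.

ε_t ≈ 0.00361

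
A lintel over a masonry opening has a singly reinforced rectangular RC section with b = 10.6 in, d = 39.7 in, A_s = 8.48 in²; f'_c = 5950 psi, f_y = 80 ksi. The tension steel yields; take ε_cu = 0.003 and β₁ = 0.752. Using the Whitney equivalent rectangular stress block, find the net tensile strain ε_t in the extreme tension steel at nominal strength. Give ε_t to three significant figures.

ε_t ≈ 0.00408

a = A_s f_y/(0.85 f'_c b) = 12.654 in.
β₁ = 0.752, so c = a/β₁ = 12.654/0.752 = 16.827 in.
From the linear strain diagram with ε_cu = 0.003: ε_t = 0.003 (d − c)/c = 0.003 × (39.7 − 16.827)/16.827 = 0.00408.
ε_t is between 0.004 and 0.005 — transition zone.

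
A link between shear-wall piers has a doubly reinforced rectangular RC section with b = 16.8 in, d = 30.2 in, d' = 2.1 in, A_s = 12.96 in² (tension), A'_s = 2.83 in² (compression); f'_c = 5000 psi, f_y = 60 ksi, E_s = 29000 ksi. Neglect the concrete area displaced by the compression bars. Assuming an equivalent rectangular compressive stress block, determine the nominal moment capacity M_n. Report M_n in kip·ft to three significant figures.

Assume both steels yield.
a = (A_s − A'_s) f_y/(0.85 f'_c b) = (12.96 − 2.83) × 60/(0.85 × 5 × 16.8) = 8.513 in.
c = a/β₁ = 8.513/0.8 = 10.641 in; ε'_s = 0.003(c − d')/c = 0.0024 ≥ ε_y = 0.0021, so the compression steel yields.
M_n = (A_s − A'_s) f_y (d − a/2) + A'_s f_y (d − d') = 607.8 × (30.2 − 4.2565) + 169.8 × (30.2 − 2.1) = 15768.5 + 4771.4 = 20539.9 kip·in = 20539.9/12 = 1711.66 kip·ft.

M_n ≈ 1710 kip·ft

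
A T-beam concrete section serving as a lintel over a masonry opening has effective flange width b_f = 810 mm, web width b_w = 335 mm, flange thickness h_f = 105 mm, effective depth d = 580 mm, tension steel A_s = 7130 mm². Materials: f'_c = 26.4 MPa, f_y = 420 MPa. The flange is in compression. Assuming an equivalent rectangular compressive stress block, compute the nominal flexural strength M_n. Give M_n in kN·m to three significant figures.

M_n ≈ 1440 kN·m

Tension: T = A_s f_y = 7130 × 420 = 2994600 N.
Try a within the flange: a = T/(0.85 f'_c b_f) = 2994600/(0.85 × 26.4 × 810) = 164.75 mm.
a = 164.75 > h_f = 105 mm: the block extends into the web. Split into flange-overhang and web parts.
C_f = 0.85 f'_c (b_f − b_w) h_f = 0.85 × 26.4 × (810 − 335) × 105 = 1119195 N.
Remaining web compression depth: a_w = (T − C_f)/(0.85 f'_c b_w) = (2994600 − 1119195)/(0.85 × 26.4 × 335) = 249.48 mm.
M_n = C_f(d − h_f/2) + (T − C_f)(d − a_w/2) = 1119195 × (580 − 52.5) + 1875405 × (580 − 124.74) = 590.38 + 853.80 = 1444.18 × 10⁶ N·mm.
M_n = 1444.18 kN·m.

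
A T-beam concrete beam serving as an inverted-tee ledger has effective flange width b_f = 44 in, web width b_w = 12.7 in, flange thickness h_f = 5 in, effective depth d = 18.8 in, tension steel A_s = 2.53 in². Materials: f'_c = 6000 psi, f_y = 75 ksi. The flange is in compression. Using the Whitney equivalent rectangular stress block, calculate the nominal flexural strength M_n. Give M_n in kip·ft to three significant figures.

M_n ≈ 291 kip·ft

Tension: T = A_s f_y = 2.53 × 75 = 189.75 kips.
Try a within the flange: a = T/(0.85 f'_c b_f) = 189.75/(0.85 × 6 × 44) = 0.846 in.
Since a = 0.846 ≤ h_f = 5 in, the stress block lies entirely in the flange; analyse as a rectangular beam of width b_f.
M_n = T(d − a/2) = 189.75 × (18.8 − 0.423) = 3487.0 kip·in.
M_n = 3487.0/12 = 290.58 kip·ft.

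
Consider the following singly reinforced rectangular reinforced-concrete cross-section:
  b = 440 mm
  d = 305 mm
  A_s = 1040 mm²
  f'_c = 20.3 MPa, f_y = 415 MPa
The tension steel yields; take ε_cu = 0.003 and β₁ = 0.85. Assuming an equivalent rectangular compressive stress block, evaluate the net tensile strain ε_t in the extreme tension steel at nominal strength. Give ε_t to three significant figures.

a = A_s f_y/(0.85 f'_c b) = 56.85 mm.
β₁ = 0.85, so c = a/β₁ = 56.85/0.85 = 66.88 mm.
From the linear strain diagram with ε_cu = 0.003: ε_t = 0.003 (d − c)/c = 0.003 × (305 − 66.88)/66.88 = 0.0107.
Since ε_t ≥ 0.005, the section is tension-controlled.

ε_t ≈ 0.0107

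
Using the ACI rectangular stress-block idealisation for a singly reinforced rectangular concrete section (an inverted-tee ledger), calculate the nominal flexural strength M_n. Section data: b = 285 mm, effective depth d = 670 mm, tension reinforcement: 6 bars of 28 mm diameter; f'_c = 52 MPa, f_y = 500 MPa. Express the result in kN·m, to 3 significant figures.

A_s = 6 × 616 = 3696 mm².
T = A_s f_y = 3696 × 500 = 1848000 N = 1848 kN.
From C = T: a = T/(0.85 f'_c b) = 1848000/(0.85 × 52 × 285) = 146.70 mm.
M_n = T(d − a/2) = 1848 kN × (670 − 73.35) mm = 1102.61 kN·m.

M_n ≈ 1100 kN·m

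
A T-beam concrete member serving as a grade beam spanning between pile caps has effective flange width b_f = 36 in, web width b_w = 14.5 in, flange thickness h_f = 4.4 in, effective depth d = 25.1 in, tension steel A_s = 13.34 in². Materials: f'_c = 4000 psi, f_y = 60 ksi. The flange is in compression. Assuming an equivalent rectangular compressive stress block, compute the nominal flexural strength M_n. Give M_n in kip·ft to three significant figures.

Tension: T = A_s f_y = 13.34 × 60 = 800.4 kips.
Try a within the flange: a = T/(0.85 f'_c b_f) = 800.4/(0.85 × 4 × 36) = 6.539 in.
a = 6.539 > h_f = 4.4 in: the block extends into the web. Split into flange-overhang and web parts.
C_f = 0.85 f'_c (b_f − b_w) h_f = 0.85 × 4 × (36 − 14.5) × 4.4 = 321.6 kips.
Remaining web compression depth: a_w = (T − C_f)/(0.85 f'_c b_w) = (800.4 − 321.6)/(0.85 × 4 × 14.5) = 9.712 in.
M_n = C_f(d − h_f/2) + (T − C_f)(d − a_w/2) = 321.6 × (25.1 − 2.2) + 478.8 × (25.1 − 4.856) = 7364.6 + 9692.8 = 17057.4 kip·in.
M_n = 17057.4/12 = 1421.45 kip·ft.

M_n ≈ 1420 kip·ft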